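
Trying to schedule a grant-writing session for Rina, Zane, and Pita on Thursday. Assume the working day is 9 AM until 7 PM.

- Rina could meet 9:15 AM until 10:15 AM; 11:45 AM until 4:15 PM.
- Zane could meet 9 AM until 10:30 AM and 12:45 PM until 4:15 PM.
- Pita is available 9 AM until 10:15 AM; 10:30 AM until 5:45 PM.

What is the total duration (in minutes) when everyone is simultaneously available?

Rina ∩ Zane: 09:15-10:15, 12:45-16:15.
Rina ∩ Zane ∩ Pita: 09:15-10:15, 12:45-16:15.
So the common availability across everyone is 09:15-10:15, 12:45-16:15.
Summing the common windows: 60 + 210 = 270 minutes.

270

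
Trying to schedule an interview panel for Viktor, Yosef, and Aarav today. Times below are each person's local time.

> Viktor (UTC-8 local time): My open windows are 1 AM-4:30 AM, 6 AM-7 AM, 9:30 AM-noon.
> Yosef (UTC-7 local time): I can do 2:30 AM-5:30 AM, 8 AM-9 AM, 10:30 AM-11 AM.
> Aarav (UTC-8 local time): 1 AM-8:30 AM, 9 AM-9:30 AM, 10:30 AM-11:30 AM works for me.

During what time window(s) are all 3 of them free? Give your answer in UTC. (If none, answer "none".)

Viktor in UTC: 09:00-12:30, 14:00-15:00, 17:30-20:00 (add 8h to convert from UTC-8).
Yosef in UTC: 09:30-12:30, 15:00-16:00, 17:30-18:00 (add 7h to convert from UTC-7).
Aarav in UTC: 09:00-16:30, 17:00-17:30, 18:30-19:30 (add 8h to convert from UTC-8).
Viktor ∩ Yosef: 09:30-12:30, 17:30-18:00.
Viktor ∩ Yosef ∩ Aarav: 09:30-12:30.

09:30-12:30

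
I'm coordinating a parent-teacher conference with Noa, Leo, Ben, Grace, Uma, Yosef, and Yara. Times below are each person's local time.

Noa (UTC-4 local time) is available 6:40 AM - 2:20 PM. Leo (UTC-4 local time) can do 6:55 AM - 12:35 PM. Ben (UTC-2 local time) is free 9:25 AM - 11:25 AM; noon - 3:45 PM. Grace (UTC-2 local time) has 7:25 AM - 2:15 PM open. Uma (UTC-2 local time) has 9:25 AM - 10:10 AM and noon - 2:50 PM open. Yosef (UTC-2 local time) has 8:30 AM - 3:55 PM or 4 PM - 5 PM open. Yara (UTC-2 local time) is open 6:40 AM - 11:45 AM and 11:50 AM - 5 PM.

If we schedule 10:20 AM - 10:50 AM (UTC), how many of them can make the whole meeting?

Noa in UTC: 10:40-18:20 (add 4h to convert from UTC-4).
Leo in UTC: 10:55-16:35 (add 4h to convert from UTC-4).
Ben in UTC: 11:25-13:25, 14:00-17:45 (add 2h to convert from UTC-2).
Grace in UTC: 09:25-16:15 (add 2h to convert from UTC-2).
Uma in UTC: 11:25-12:10, 14:00-16:50 (add 2h to convert from UTC-2).
Yosef in UTC: 10:30-17:55, 18:00-19:00 (add 2h to convert from UTC-2).
Yara in UTC: 08:40-13:45, 13:50-19:00 (add 2h to convert from UTC-2).
Grace and Yara can make the full 10:20-10:50 slot — that's 2.

2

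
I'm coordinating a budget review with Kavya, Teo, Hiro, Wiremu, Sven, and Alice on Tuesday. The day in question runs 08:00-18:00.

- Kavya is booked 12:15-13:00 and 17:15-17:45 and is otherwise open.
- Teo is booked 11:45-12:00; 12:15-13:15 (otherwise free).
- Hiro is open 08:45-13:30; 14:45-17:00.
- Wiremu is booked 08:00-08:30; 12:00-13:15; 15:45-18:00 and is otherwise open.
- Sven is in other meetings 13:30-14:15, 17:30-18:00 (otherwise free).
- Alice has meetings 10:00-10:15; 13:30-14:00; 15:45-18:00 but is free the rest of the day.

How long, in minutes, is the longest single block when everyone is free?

90

Kavya free: 08:00-12:15, 13:00-17:15, 17:45-18:00 (invert busy blocks within the working day).
Teo free: 08:00-11:45, 12:00-12:15, 13:15-18:00 (invert busy blocks within the working day).
Hiro free: 08:45-13:30, 14:45-17:00.
Wiremu free: 08:30-12:00, 13:15-15:45 (invert busy blocks within the working day).
Sven free: 08:00-13:30, 14:15-17:30 (invert busy blocks within the working day).
Alice free: 08:00-10:00, 10:15-13:30, 14:00-15:45 (invert busy blocks within the working day).
Kavya ∩ Teo: 08:00-11:45, 12:00-12:15, 13:15-17:15, 17:45-18:00.
Kavya ∩ Teo ∩ Hiro: 08:45-11:45, 12:00-12:15, 13:15-13:30, 14:45-17:00.
Kavya ∩ Teo ∩ Hiro ∩ Wiremu: 08:45-11:45, 13:15-13:30, 14:45-15:45.
Kavya ∩ Teo ∩ Hiro ∩ Wiremu ∩ Sven: 08:45-11:45, 13:15-13:30, 14:45-15:45.
Kavya ∩ Teo ∩ Hiro ∩ Wiremu ∩ Sven ∩ Alice: 08:45-10:00, 10:15-11:45, 13:15-13:30, 14:45-15:45.
Those are the intersection windows.
The longest is 10:15-11:45 at 90 minutes.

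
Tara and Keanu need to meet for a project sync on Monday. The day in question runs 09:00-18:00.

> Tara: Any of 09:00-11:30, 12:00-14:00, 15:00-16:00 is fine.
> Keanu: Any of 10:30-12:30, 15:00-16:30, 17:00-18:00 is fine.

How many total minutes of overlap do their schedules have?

150

Tara ∩ Keanu: 10:30-11:30, 12:00-12:30, 15:00-16:00.
Summing the common windows: 60 + 30 + 60 = 150 minutes.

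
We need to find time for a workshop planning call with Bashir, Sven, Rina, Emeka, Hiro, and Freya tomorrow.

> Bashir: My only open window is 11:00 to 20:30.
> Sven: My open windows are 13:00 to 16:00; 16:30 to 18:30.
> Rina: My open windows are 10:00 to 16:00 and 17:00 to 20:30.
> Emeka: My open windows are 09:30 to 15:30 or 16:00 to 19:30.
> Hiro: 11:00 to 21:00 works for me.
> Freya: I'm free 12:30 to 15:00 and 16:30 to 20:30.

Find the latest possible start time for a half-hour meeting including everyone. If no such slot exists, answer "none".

18:00

Bashir ∩ Sven: 13:00-16:00, 16:30-18:30.
Bashir ∩ Sven ∩ Rina: 13:00-16:00, 17:00-18:30.
Bashir ∩ Sven ∩ Rina ∩ Emeka: 13:00-15:30, 17:00-18:30.
Bashir ∩ Sven ∩ Rina ∩ Emeka ∩ Hiro: 13:00-15:30, 17:00-18:30.
Bashir ∩ Sven ∩ Rina ∩ Emeka ∩ Hiro ∩ Freya: 13:00-15:00, 17:00-18:30.
The last common window of at least 30 minutes is 17:00-18:30; a 30-minute meeting can start as late as 18:00 and still end by 18:30.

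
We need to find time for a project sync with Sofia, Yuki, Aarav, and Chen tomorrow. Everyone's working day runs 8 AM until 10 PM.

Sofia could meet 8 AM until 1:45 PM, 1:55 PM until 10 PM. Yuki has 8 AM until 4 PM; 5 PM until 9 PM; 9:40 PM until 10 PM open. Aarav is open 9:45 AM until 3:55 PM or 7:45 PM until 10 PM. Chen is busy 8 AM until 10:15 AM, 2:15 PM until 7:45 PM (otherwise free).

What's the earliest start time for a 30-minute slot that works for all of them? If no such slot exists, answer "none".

Sofia free: 08:00-13:45, 13:55-22:00.
Yuki free: 08:00-16:00, 17:00-21:00, 21:40-22:00.
Aarav free: 09:45-15:55, 19:45-22:00.
Chen free: 10:15-14:15, 19:45-22:00 (invert busy blocks within the working day).
Sofia ∩ Yuki: 08:00-13:45, 13:55-16:00, 17:00-21:00, 21:40-22:00.
Sofia ∩ Yuki ∩ Aarav: 09:45-13:45, 13:55-15:55, 19:45-21:00, 21:40-22:00.
Sofia ∩ Yuki ∩ Aarav ∩ Chen: 10:15-13:45, 13:55-14:15, 19:45-21:00, 21:40-22:00.
The first common window of at least 30 minutes is 10:15-13:45, so the earliest start is 10:15.

10:15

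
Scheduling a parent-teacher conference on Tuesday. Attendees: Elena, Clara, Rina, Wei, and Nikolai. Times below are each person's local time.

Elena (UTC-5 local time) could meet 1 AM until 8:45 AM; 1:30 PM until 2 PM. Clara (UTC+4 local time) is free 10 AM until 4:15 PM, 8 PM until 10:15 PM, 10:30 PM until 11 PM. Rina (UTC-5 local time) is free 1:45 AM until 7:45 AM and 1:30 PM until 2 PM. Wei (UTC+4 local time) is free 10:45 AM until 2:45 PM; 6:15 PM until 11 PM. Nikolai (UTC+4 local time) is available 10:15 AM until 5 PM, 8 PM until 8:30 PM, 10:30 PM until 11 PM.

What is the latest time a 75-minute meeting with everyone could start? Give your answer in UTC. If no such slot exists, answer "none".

09:30

Elena in UTC: 06:00-13:45, 18:30-19:00 (add 5h to convert from UTC-5).
Clara in UTC: 06:00-12:15, 16:00-18:15, 18:30-19:00 (subtract 4h to convert from UTC+4).
Rina in UTC: 06:45-12:45, 18:30-19:00 (add 5h to convert from UTC-5).
Wei in UTC: 06:45-10:45, 14:15-19:00 (subtract 4h to convert from UTC+4).
Nikolai in UTC: 06:15-13:00, 16:00-16:30, 18:30-19:00 (subtract 4h to convert from UTC+4).
Elena ∩ Clara: 06:00-12:15, 18:30-19:00.
Elena ∩ Clara ∩ Rina: 06:45-12:15, 18:30-19:00.
Elena ∩ Clara ∩ Rina ∩ Wei: 06:45-10:45, 18:30-19:00.
Elena ∩ Clara ∩ Rina ∩ Wei ∩ Nikolai: 06:45-10:45, 18:30-19:00.
The last common window of at least 75 minutes is 06:45-10:45; a 75-minute meeting can start as late as 09:30 and still end by 10:45.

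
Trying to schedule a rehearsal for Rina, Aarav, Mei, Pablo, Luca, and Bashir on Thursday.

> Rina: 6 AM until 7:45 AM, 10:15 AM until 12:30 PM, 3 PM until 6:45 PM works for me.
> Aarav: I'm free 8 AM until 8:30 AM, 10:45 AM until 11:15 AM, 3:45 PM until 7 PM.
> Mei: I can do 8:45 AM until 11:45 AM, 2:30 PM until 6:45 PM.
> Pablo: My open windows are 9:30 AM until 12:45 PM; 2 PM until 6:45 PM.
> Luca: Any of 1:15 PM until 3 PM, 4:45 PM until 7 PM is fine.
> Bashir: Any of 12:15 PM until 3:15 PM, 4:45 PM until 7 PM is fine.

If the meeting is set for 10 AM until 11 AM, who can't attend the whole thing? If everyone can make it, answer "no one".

Rina: not fully free for 10:00-11:00. Aarav: not fully free for 10:00-11:00. Mei: free for 10:00-11:00. Pablo: free for 10:00-11:00. Luca: not fully free for 10:00-11:00. Bashir: not fully free for 10:00-11:00.

Aarav, Bashir, Luca, Rina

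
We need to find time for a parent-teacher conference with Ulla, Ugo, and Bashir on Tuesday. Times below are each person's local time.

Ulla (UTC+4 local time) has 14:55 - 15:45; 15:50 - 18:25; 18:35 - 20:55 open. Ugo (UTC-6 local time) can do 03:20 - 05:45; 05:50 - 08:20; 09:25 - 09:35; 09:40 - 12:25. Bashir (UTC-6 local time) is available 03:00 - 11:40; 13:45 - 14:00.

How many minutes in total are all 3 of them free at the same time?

Ulla in UTC: 10:55-11:45, 11:50-14:25, 14:35-16:55 (subtract 4h to convert from UTC+4).
Ugo in UTC: 09:20-11:45, 11:50-14:20, 15:25-15:35, 15:40-18:25 (add 6h to convert from UTC-6).
Bashir in UTC: 09:00-17:40, 19:45-20:00 (add 6h to convert from UTC-6).
Ulla ∩ Ugo: 10:55-11:45, 11:50-14:20, 15:25-15:35, 15:40-16:55.
Ulla ∩ Ugo ∩ Bashir: 10:55-11:45, 11:50-14:20, 15:25-15:35, 15:40-16:55.
Summing the common windows: 50 + 150 + 10 + 75 = 285 minutes.

285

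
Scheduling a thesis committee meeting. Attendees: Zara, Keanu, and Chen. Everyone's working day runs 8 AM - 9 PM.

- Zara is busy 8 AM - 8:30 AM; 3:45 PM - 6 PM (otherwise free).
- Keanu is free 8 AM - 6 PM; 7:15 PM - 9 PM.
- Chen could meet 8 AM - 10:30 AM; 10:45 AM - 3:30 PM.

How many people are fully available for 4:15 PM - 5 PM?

1

Zara free: 08:30-15:45, 18:00-21:00 (invert busy blocks within the working day).
Keanu free: 08:00-18:00, 19:15-21:00.
Chen free: 08:00-10:30, 10:45-15:30.
Keanu can make the full 16:15-17:00 slot — that's 1.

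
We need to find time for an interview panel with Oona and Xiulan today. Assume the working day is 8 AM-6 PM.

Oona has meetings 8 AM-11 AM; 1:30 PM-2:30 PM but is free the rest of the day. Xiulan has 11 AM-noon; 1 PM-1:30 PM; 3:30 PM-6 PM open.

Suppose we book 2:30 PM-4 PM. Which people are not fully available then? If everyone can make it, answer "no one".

Xiulan

Oona free: 11:00-13:30, 14:30-18:00 (invert busy blocks within the working day).
Xiulan free: 11:00-12:00, 13:00-13:30, 15:30-18:00.
Oona: free for 14:30-16:00. Xiulan: not fully free for 14:30-16:00.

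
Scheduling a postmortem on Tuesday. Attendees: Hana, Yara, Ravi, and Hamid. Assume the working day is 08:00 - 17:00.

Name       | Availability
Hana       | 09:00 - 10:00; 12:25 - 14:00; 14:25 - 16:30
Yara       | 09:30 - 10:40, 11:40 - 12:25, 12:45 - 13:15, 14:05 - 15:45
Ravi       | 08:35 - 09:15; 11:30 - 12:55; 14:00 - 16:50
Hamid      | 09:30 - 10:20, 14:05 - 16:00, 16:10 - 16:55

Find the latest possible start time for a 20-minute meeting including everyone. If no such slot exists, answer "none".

Hana ∩ Yara: 09:30-10:00, 12:45-13:15, 14:25-15:45.
Hana ∩ Yara ∩ Ravi: 12:45-12:55, 14:25-15:45.
Hana ∩ Yara ∩ Ravi ∩ Hamid: 14:25-15:45.
Those are the intersection windows.
The last common window of at least 20 minutes is 14:25-15:45; a 20-minute meeting can start as late as 15:25 and still end by 15:45.

15:25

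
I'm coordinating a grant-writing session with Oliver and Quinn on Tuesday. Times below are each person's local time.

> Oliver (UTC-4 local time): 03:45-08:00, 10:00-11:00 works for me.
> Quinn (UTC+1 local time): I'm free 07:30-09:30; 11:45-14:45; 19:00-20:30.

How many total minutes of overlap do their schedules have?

Oliver in UTC: 07:45-12:00, 14:00-15:00 (add 4h to convert from UTC-4).
Quinn in UTC: 06:30-08:30, 10:45-13:45, 18:00-19:30 (subtract 1h to convert from UTC+1).
Oliver ∩ Quinn: 07:45-08:30, 10:45-12:00.
So the common availability across everyone is 07:45-08:30, 10:45-12:00.
Summing the common windows: 45 + 75 = 120 minutes.

120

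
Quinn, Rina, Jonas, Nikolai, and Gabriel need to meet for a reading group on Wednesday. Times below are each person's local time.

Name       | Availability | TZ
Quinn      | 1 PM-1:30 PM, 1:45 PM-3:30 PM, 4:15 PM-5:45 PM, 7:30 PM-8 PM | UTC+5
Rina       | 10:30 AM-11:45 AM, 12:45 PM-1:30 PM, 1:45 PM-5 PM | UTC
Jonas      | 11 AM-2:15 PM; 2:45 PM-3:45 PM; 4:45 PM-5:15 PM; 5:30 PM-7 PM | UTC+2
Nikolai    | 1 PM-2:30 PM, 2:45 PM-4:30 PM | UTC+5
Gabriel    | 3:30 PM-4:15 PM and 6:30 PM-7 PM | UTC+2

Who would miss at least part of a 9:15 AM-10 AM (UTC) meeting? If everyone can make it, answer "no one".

Gabriel, Nikolai, Rina

Quinn in UTC: 08:00-08:30, 08:45-10:30, 11:15-12:45, 14:30-15:00 (subtract 5h to convert from UTC+5).
Rina in UTC: 10:30-11:45, 12:45-13:30, 13:45-17:00.
Jonas in UTC: 09:00-12:15, 12:45-13:45, 14:45-15:15, 15:30-17:00 (subtract 2h to convert from UTC+2).
Nikolai in UTC: 08:00-09:30, 09:45-11:30 (subtract 5h to convert from UTC+5).
Gabriel in UTC: 13:30-14:15, 16:30-17:00 (subtract 2h to convert from UTC+2).
Quinn: free for 09:15-10:00. Rina: not fully free for 09:15-10:00. Jonas: free for 09:15-10:00. Nikolai: not fully free for 09:15-10:00. Gabriel: not fully free for 09:15-10:00.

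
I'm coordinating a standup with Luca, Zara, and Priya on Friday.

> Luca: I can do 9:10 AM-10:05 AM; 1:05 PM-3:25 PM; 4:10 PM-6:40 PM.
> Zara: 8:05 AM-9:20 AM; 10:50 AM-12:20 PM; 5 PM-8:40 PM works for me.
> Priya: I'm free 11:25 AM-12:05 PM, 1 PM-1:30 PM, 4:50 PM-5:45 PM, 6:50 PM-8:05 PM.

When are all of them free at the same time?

17:00-17:45

Luca ∩ Zara: 09:10-09:20, 17:00-18:40.
Luca ∩ Zara ∩ Priya: 17:00-17:45.
Those are the intersection windows.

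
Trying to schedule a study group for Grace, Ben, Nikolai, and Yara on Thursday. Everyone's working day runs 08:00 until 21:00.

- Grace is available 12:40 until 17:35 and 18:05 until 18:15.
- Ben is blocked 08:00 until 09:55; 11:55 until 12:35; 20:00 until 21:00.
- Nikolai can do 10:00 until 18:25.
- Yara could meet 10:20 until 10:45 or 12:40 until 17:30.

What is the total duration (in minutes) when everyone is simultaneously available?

290

Grace free: 12:40-17:35, 18:05-18:15.
Ben free: 09:55-11:55, 12:35-20:00 (invert busy blocks within the working day).
Nikolai free: 10:00-18:25.
Yara free: 10:20-10:45, 12:40-17:30.
Grace ∩ Ben: 12:40-17:35, 18:05-18:15.
Grace ∩ Ben ∩ Nikolai: 12:40-17:35, 18:05-18:15.
Grace ∩ Ben ∩ Nikolai ∩ Yara: 12:40-17:30.
So the common availability across everyone is 12:40-17:30.
That's a single block of 290 minutes.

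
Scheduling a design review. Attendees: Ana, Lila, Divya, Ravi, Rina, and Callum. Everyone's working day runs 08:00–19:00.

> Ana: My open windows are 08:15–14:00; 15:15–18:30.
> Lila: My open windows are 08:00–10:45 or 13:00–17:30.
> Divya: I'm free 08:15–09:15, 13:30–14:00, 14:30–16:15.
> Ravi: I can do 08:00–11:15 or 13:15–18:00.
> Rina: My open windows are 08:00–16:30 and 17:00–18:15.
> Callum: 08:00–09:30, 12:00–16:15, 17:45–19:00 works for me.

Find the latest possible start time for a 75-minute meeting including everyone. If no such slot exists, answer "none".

Ana ∩ Lila: 08:15-10:45, 13:00-14:00, 15:15-17:30.
Ana ∩ Lila ∩ Divya: 08:15-09:15, 13:30-14:00, 15:15-16:15.
Ana ∩ Lila ∩ Divya ∩ Ravi: 08:15-09:15, 13:30-14:00, 15:15-16:15.
Ana ∩ Lila ∩ Divya ∩ Ravi ∩ Rina: 08:15-09:15, 13:30-14:00, 15:15-16:15.
Ana ∩ Lila ∩ Divya ∩ Ravi ∩ Rina ∩ Callum: 08:15-09:15, 13:30-14:00, 15:15-16:15.
So the common availability across everyone is 08:15-09:15, 13:30-14:00, 15:15-16:15.
No common window is at least 75 minutes long.

none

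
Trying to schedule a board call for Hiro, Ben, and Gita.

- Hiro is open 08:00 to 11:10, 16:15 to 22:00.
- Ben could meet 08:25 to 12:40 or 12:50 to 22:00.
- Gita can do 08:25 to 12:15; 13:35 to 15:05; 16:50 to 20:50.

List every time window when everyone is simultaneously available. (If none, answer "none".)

Hiro ∩ Ben: 08:25-11:10, 16:15-22:00.
Hiro ∩ Ben ∩ Gita: 08:25-11:10, 16:50-20:50.
Those are the intersection windows.

08:25-11:10, 16:50-20:50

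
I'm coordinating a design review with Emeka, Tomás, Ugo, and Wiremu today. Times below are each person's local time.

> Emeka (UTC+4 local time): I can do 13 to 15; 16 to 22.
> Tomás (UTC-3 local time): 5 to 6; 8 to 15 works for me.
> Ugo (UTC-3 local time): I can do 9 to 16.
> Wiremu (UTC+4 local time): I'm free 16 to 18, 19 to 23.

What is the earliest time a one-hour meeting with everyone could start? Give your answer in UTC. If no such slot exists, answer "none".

12:00

Emeka in UTC: 09:00-11:00, 12:00-18:00 (subtract 4h to convert from UTC+4).
Tomás in UTC: 08:00-09:00, 11:00-18:00 (add 3h to convert from UTC-3).
Ugo in UTC: 12:00-19:00 (add 3h to convert from UTC-3).
Wiremu in UTC: 12:00-14:00, 15:00-19:00 (subtract 4h to convert from UTC+4).
Emeka ∩ Tomás: 12:00-18:00.
Emeka ∩ Tomás ∩ Ugo: 12:00-18:00.
Emeka ∩ Tomás ∩ Ugo ∩ Wiremu: 12:00-14:00, 15:00-18:00.
The first common window of at least 60 minutes is 12:00-14:00, so the earliest start is 12:00.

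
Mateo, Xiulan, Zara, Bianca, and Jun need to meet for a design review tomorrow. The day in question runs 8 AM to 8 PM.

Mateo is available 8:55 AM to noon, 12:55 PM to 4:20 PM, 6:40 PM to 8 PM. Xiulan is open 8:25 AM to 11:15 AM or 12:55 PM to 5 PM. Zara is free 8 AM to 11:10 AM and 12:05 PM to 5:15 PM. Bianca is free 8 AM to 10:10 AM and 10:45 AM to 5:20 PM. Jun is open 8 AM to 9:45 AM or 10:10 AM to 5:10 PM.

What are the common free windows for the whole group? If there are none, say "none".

08:55-09:45, 10:45-11:10, 12:55-16:20

Mateo ∩ Xiulan: 08:55-11:15, 12:55-16:20.
Mateo ∩ Xiulan ∩ Zara: 08:55-11:10, 12:55-16:20.
Mateo ∩ Xiulan ∩ Zara ∩ Bianca: 08:55-10:10, 10:45-11:10, 12:55-16:20.
Mateo ∩ Xiulan ∩ Zara ∩ Bianca ∩ Jun: 08:55-09:45, 10:45-11:10, 12:55-16:20.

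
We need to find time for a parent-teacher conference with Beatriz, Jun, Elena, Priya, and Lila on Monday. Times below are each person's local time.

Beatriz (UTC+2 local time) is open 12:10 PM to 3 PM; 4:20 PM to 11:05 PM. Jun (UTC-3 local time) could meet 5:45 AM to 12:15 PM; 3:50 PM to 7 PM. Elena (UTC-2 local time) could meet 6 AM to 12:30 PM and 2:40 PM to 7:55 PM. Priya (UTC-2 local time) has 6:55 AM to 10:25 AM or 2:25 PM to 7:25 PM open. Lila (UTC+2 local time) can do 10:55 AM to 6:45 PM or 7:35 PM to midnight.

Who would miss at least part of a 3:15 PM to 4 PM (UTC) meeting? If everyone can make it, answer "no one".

Beatriz in UTC: 10:10-13:00, 14:20-21:05 (subtract 2h to convert from UTC+2).
Jun in UTC: 08:45-15:15, 18:50-22:00 (add 3h to convert from UTC-3).
Elena in UTC: 08:00-14:30, 16:40-21:55 (add 2h to convert from UTC-2).
Priya in UTC: 08:55-12:25, 16:25-21:25 (add 2h to convert from UTC-2).
Lila in UTC: 08:55-16:45, 17:35-22:00 (subtract 2h to convert from UTC+2).
Beatriz: free for 15:15-16:00. Jun: not fully free for 15:15-16:00. Elena: not fully free for 15:15-16:00. Priya: not fully free for 15:15-16:00. Lila: free for 15:15-16:00.

Elena, Jun, Priya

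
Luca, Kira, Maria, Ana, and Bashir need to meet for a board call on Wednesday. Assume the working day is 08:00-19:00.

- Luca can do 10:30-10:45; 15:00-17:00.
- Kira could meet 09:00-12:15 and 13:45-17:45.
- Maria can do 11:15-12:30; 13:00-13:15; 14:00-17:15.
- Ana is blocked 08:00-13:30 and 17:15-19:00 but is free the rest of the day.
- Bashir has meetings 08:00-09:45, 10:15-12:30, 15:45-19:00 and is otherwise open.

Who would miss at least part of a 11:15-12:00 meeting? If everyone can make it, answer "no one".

Ana, Bashir, Luca

Luca free: 10:30-10:45, 15:00-17:00.
Kira free: 09:00-12:15, 13:45-17:45.
Maria free: 11:15-12:30, 13:00-13:15, 14:00-17:15.
Ana free: 13:30-17:15 (invert busy blocks within the working day).
Bashir free: 09:45-10:15, 12:30-15:45 (invert busy blocks within the working day).
Luca: not fully free for 11:15-12:00. Kira: free for 11:15-12:00. Maria: free for 11:15-12:00. Ana: not fully free for 11:15-12:00. Bashir: not fully free for 11:15-12:00.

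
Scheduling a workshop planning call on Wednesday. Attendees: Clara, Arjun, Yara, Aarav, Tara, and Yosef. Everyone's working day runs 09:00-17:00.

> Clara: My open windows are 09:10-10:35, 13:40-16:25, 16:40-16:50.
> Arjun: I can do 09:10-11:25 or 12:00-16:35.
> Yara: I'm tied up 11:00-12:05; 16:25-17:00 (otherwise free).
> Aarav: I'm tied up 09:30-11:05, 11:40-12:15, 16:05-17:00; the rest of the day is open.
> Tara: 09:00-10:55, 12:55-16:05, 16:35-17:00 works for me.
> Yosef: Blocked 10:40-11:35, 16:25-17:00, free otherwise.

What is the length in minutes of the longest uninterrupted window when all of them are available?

145

Clara free: 09:10-10:35, 13:40-16:25, 16:40-16:50.
Arjun free: 09:10-11:25, 12:00-16:35.
Yara free: 09:00-11:00, 12:05-16:25 (invert busy blocks within the working day).
Aarav free: 09:00-09:30, 11:05-11:40, 12:15-16:05 (invert busy blocks within the working day).
Tara free: 09:00-10:55, 12:55-16:05, 16:35-17:00.
Yosef free: 09:00-10:40, 11:35-16:25 (invert busy blocks within the working day).
Clara ∩ Arjun: 09:10-10:35, 13:40-16:25.
Clara ∩ Arjun ∩ Yara: 09:10-10:35, 13:40-16:25.
Clara ∩ Arjun ∩ Yara ∩ Aarav: 09:10-09:30, 13:40-16:05.
Clara ∩ Arjun ∩ Yara ∩ Aarav ∩ Tara: 09:10-09:30, 13:40-16:05.
Clara ∩ Arjun ∩ Yara ∩ Aarav ∩ Tara ∩ Yosef: 09:10-09:30, 13:40-16:05.
Those are the intersection windows.
The longest is 13:40-16:05 at 145 minutes.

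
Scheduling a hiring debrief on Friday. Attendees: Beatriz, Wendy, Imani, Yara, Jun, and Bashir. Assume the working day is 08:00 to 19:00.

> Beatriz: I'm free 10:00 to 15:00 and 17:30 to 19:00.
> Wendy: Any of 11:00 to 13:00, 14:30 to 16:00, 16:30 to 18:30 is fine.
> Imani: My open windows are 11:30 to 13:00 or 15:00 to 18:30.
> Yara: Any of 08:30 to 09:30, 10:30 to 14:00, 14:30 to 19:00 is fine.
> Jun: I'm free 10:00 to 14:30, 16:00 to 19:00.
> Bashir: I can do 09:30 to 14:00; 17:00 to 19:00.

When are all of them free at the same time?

11:30-13:00, 17:30-18:30

Beatriz ∩ Wendy: 11:00-13:00, 14:30-15:00, 17:30-18:30.
Beatriz ∩ Wendy ∩ Imani: 11:30-13:00, 17:30-18:30.
Beatriz ∩ Wendy ∩ Imani ∩ Yara: 11:30-13:00, 17:30-18:30.
Beatriz ∩ Wendy ∩ Imani ∩ Yara ∩ Jun: 11:30-13:00, 17:30-18:30.
Beatriz ∩ Wendy ∩ Imani ∩ Yara ∩ Jun ∩ Bashir: 11:30-13:00, 17:30-18:30.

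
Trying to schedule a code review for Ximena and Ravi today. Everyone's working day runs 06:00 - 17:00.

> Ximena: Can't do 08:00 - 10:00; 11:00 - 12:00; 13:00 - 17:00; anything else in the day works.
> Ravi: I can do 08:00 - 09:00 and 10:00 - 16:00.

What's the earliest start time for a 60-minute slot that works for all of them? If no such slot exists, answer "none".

10:00

Ximena free: 06:00-08:00, 10:00-11:00, 12:00-13:00 (invert busy blocks within the working day).
Ravi free: 08:00-09:00, 10:00-16:00.
Ximena ∩ Ravi: 10:00-11:00, 12:00-13:00.
Those are the intersection windows.
The first common window of at least 60 minutes is 10:00-11:00, so the earliest start is 10:00.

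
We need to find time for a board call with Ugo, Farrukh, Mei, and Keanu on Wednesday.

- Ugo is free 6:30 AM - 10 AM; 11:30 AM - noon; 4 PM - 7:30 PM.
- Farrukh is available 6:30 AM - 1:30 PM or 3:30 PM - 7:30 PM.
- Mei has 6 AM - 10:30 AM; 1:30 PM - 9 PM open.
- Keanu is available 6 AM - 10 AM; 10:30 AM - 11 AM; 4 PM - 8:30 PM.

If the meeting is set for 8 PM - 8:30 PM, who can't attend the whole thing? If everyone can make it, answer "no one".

Ugo: not fully free for 20:00-20:30. Farrukh: not fully free for 20:00-20:30. Mei: free for 20:00-20:30. Keanu: free for 20:00-20:30.

Farrukh, Ugo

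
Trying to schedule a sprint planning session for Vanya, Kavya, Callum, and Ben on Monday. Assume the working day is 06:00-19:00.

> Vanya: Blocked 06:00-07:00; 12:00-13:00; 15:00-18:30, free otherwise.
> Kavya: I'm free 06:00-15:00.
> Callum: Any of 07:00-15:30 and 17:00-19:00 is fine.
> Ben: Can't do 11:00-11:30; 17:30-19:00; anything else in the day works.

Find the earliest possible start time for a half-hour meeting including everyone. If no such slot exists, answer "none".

07:00

Vanya free: 07:00-12:00, 13:00-15:00, 18:30-19:00 (invert busy blocks within the working day).
Kavya free: 06:00-15:00.
Callum free: 07:00-15:30, 17:00-19:00.
Ben free: 06:00-11:00, 11:30-17:30 (invert busy blocks within the working day).
Vanya ∩ Kavya: 07:00-12:00, 13:00-15:00.
Vanya ∩ Kavya ∩ Callum: 07:00-12:00, 13:00-15:00.
Vanya ∩ Kavya ∩ Callum ∩ Ben: 07:00-11:00, 11:30-12:00, 13:00-15:00.
The first common window of at least 30 minutes is 07:00-11:00, so the earliest start is 07:00.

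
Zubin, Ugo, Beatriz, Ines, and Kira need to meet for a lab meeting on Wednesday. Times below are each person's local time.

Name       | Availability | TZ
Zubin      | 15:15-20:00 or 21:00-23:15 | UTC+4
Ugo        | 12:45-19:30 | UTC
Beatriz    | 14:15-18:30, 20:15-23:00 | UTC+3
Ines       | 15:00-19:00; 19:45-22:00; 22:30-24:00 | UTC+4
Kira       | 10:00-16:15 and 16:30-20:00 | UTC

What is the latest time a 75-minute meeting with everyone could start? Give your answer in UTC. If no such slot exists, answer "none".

Zubin in UTC: 11:15-16:00, 17:00-19:15 (subtract 4h to convert from UTC+4).
Ugo in UTC: 12:45-19:30.
Beatriz in UTC: 11:15-15:30, 17:15-20:00 (subtract 3h to convert from UTC+3).
Ines in UTC: 11:00-15:00, 15:45-18:00, 18:30-20:00 (subtract 4h to convert from UTC+4).
Kira in UTC: 10:00-16:15, 16:30-20:00.
Zubin ∩ Ugo: 12:45-16:00, 17:00-19:15.
Zubin ∩ Ugo ∩ Beatriz: 12:45-15:30, 17:15-19:15.
Zubin ∩ Ugo ∩ Beatriz ∩ Ines: 12:45-15:00, 17:15-18:00, 18:30-19:15.
Zubin ∩ Ugo ∩ Beatriz ∩ Ines ∩ Kira: 12:45-15:00, 17:15-18:00, 18:30-19:15.
So the common availability across everyone is 12:45-15:00, 17:15-18:00, 18:30-19:15.
The last common window of at least 75 minutes is 12:45-15:00; a 75-minute meeting can start as late as 13:45 and still end by 15:00.

13:45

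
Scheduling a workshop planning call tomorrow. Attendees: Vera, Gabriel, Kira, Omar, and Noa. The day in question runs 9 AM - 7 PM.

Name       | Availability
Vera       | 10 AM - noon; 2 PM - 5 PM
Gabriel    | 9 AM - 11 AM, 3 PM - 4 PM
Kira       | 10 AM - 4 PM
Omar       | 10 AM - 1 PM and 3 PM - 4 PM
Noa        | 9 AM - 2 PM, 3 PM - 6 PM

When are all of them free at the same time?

Vera ∩ Gabriel: 10:00-11:00, 15:00-16:00.
Vera ∩ Gabriel ∩ Kira: 10:00-11:00, 15:00-16:00.
Vera ∩ Gabriel ∩ Kira ∩ Omar: 10:00-11:00, 15:00-16:00.
Vera ∩ Gabriel ∩ Kira ∩ Omar ∩ Noa: 10:00-11:00, 15:00-16:00.

10:00-11:00, 15:00-16:00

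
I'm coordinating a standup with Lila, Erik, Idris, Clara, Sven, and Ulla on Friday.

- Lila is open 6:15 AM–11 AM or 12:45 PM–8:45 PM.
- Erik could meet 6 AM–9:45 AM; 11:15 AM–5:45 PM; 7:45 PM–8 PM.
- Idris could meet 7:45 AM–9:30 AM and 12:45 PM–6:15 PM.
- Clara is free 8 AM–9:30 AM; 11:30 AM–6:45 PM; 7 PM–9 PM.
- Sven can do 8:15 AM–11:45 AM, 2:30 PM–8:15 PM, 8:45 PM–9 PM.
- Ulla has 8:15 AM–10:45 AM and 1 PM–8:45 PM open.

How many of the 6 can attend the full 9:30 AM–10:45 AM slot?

Lila, Sven, and Ulla can make the full 09:30-10:45 slot — that's 3.

3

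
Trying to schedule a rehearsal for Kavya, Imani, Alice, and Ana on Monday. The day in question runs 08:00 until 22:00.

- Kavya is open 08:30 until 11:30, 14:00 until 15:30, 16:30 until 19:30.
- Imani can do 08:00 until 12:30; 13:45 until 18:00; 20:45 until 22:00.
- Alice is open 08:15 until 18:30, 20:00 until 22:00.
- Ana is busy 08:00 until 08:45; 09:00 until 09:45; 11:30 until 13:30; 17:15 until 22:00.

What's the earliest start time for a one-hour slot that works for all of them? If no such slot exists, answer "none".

Kavya free: 08:30-11:30, 14:00-15:30, 16:30-19:30.
Imani free: 08:00-12:30, 13:45-18:00, 20:45-22:00.
Alice free: 08:15-18:30, 20:00-22:00.
Ana free: 08:45-09:00, 09:45-11:30, 13:30-17:15 (invert busy blocks within the working day).
Kavya ∩ Imani: 08:30-11:30, 14:00-15:30, 16:30-18:00.
Kavya ∩ Imani ∩ Alice: 08:30-11:30, 14:00-15:30, 16:30-18:00.
Kavya ∩ Imani ∩ Alice ∩ Ana: 08:45-09:00, 09:45-11:30, 14:00-15:30, 16:30-17:15.
So the common availability across everyone is 08:45-09:00, 09:45-11:30, 14:00-15:30, 16:30-17:15.
The first common window of at least 60 minutes is 09:45-11:30, so the earliest start is 09:45.

09:45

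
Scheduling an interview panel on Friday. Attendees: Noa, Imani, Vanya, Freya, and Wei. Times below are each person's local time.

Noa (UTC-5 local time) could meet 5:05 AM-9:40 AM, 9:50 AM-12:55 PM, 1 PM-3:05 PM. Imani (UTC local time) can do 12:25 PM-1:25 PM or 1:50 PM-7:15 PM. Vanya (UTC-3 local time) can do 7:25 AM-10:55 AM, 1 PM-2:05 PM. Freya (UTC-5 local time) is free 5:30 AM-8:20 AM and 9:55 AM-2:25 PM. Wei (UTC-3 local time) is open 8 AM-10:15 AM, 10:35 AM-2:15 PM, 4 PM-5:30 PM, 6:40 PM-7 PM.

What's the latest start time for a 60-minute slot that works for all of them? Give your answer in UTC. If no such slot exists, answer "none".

Noa in UTC: 10:05-14:40, 14:50-17:55, 18:00-20:05 (add 5h to convert from UTC-5).
Imani in UTC: 12:25-13:25, 13:50-19:15.
Vanya in UTC: 10:25-13:55, 16:00-17:05 (add 3h to convert from UTC-3).
Freya in UTC: 10:30-13:20, 14:55-19:25 (add 5h to convert from UTC-5).
Wei in UTC: 11:00-13:15, 13:35-17:15, 19:00-20:30, 21:40-22:00 (add 3h to convert from UTC-3).
Noa ∩ Imani: 12:25-13:25, 13:50-14:40, 14:50-17:55, 18:00-19:15.
Noa ∩ Imani ∩ Vanya: 12:25-13:25, 13:50-13:55, 16:00-17:05.
Noa ∩ Imani ∩ Vanya ∩ Freya: 12:25-13:20, 16:00-17:05.
Noa ∩ Imani ∩ Vanya ∩ Freya ∩ Wei: 12:25-13:15, 16:00-17:05.
Those are the intersection windows.
The last common window of at least 60 minutes is 16:00-17:05; a 60-minute meeting can start as late as 16:05 and still end by 17:05.

16:05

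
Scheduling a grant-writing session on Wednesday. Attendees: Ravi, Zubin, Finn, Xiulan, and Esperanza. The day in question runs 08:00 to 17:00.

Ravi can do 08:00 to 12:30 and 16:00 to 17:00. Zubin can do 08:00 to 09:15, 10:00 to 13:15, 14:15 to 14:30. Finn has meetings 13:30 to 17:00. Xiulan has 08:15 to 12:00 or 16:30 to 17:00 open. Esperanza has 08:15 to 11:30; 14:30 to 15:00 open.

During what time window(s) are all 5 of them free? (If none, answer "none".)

Ravi free: 08:00-12:30, 16:00-17:00.
Zubin free: 08:00-09:15, 10:00-13:15, 14:15-14:30.
Finn free: 08:00-13:30 (invert busy blocks within the working day).
Xiulan free: 08:15-12:00, 16:30-17:00.
Esperanza free: 08:15-11:30, 14:30-15:00.
Ravi ∩ Zubin: 08:00-09:15, 10:00-12:30.
Ravi ∩ Zubin ∩ Finn: 08:00-09:15, 10:00-12:30.
Ravi ∩ Zubin ∩ Finn ∩ Xiulan: 08:15-09:15, 10:00-12:00.
Ravi ∩ Zubin ∩ Finn ∩ Xiulan ∩ Esperanza: 08:15-09:15, 10:00-11:30.

08:15-09:15, 10:00-11:30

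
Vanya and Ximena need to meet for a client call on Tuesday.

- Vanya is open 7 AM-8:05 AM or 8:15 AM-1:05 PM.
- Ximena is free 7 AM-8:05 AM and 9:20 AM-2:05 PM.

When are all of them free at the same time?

07:00-08:05, 09:20-13:05

Vanya ∩ Ximena: 07:00-08:05, 09:20-13:05.
Those are the intersection windows.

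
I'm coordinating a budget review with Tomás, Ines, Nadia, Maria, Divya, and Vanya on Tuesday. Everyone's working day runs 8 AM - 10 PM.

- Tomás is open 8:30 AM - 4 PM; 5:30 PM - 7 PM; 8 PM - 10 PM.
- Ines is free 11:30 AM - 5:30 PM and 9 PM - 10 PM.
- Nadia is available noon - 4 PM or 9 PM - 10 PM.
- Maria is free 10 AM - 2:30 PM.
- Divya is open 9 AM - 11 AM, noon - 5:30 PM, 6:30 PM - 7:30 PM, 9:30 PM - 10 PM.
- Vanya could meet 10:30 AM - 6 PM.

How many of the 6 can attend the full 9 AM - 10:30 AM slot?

Tomás and Divya can make the full 09:00-10:30 slot — that's 2.

2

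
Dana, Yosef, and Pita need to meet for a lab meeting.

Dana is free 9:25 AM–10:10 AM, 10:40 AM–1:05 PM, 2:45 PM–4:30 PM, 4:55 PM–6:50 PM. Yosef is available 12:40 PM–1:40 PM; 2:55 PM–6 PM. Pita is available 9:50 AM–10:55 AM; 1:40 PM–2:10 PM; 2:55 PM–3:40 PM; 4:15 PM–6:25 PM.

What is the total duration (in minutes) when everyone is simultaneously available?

Dana ∩ Yosef: 12:40-13:05, 14:55-16:30, 16:55-18:00.
Dana ∩ Yosef ∩ Pita: 14:55-15:40, 16:15-16:30, 16:55-18:00.
Summing the common windows: 45 + 15 + 65 = 125 minutes.

125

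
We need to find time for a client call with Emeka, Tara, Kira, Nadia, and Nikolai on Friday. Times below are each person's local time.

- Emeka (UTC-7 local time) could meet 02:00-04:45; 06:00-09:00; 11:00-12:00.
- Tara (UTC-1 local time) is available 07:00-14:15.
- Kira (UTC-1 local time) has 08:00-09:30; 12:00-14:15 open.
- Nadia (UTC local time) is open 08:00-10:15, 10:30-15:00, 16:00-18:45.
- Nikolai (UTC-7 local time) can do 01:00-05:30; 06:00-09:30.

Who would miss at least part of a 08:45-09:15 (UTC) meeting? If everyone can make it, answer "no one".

Emeka in UTC: 09:00-11:45, 13:00-16:00, 18:00-19:00 (add 7h to convert from UTC-7).
Tara in UTC: 08:00-15:15 (add 1h to convert from UTC-1).
Kira in UTC: 09:00-10:30, 13:00-15:15 (add 1h to convert from UTC-1).
Nadia in UTC: 08:00-10:15, 10:30-15:00, 16:00-18:45.
Nikolai in UTC: 08:00-12:30, 13:00-16:30 (add 7h to convert from UTC-7).
Emeka: not fully free for 08:45-09:15. Tara: free for 08:45-09:15. Kira: not fully free for 08:45-09:15. Nadia: free for 08:45-09:15. Nikolai: free for 08:45-09:15.

Emeka, Kira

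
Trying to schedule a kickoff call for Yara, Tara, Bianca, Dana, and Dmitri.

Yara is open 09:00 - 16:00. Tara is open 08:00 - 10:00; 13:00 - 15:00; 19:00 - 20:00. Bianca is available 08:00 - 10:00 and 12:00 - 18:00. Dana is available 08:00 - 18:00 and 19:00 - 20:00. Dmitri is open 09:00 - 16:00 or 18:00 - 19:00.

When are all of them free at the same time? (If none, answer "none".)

Yara ∩ Tara: 09:00-10:00, 13:00-15:00.
Yara ∩ Tara ∩ Bianca: 09:00-10:00, 13:00-15:00.
Yara ∩ Tara ∩ Bianca ∩ Dana: 09:00-10:00, 13:00-15:00.
Yara ∩ Tara ∩ Bianca ∩ Dana ∩ Dmitri: 09:00-10:00, 13:00-15:00.

09:00-10:00, 13:00-15:00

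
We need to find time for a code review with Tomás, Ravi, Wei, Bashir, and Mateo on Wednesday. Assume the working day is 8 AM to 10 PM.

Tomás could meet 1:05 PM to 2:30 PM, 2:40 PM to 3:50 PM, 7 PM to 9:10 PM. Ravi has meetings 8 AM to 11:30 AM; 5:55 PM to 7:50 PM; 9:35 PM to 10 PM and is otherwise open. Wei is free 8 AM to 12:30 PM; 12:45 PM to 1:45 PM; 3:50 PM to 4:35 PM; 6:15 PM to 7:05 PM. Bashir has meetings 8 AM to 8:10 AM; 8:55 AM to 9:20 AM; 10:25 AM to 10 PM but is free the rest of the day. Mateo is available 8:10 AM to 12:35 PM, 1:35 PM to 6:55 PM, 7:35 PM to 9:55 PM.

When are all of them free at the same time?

none

Tomás free: 13:05-14:30, 14:40-15:50, 19:00-21:10.
Ravi free: 11:30-17:55, 19:50-21:35 (invert busy blocks within the working day).
Wei free: 08:00-12:30, 12:45-13:45, 15:50-16:35, 18:15-19:05.
Bashir free: 08:10-08:55, 09:20-10:25 (invert busy blocks within the working day).
Mateo free: 08:10-12:35, 13:35-18:55, 19:35-21:55.
Tomás ∩ Ravi: 13:05-14:30, 14:40-15:50, 19:50-21:10.
Tomás ∩ Ravi ∩ Wei: 13:05-13:45.
Tomás ∩ Ravi ∩ Wei ∩ Bashir: ∅.
Tomás ∩ Ravi ∩ Wei ∩ Bashir ∩ Mateo: ∅.
There is no time when everyone is free.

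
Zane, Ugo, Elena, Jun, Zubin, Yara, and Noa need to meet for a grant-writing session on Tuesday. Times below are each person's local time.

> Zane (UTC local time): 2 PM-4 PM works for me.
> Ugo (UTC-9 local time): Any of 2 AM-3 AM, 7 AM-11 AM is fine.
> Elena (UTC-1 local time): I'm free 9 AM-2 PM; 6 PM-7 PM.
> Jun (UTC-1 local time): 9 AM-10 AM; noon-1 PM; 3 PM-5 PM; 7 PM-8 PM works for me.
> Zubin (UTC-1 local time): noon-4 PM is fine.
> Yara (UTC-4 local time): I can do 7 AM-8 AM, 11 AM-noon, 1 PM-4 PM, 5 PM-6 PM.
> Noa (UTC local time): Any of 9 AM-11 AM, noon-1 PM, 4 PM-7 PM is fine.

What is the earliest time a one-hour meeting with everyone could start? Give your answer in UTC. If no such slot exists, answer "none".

Zane in UTC: 14:00-16:00.
Ugo in UTC: 11:00-12:00, 16:00-20:00 (add 9h to convert from UTC-9).
Elena in UTC: 10:00-15:00, 19:00-20:00 (add 1h to convert from UTC-1).
Jun in UTC: 10:00-11:00, 13:00-14:00, 16:00-18:00, 20:00-21:00 (add 1h to convert from UTC-1).
Zubin in UTC: 13:00-17:00 (add 1h to convert from UTC-1).
Yara in UTC: 11:00-12:00, 15:00-16:00, 17:00-20:00, 21:00-22:00 (add 4h to convert from UTC-4).
Noa in UTC: 09:00-11:00, 12:00-13:00, 16:00-19:00.
Zane ∩ Ugo: ∅.
Zane ∩ Ugo ∩ Elena: ∅.
Zane ∩ Ugo ∩ Elena ∩ Jun: ∅.
Zane ∩ Ugo ∩ Elena ∩ Jun ∩ Zubin: ∅.
Zane ∩ Ugo ∩ Elena ∩ Jun ∩ Zubin ∩ Yara: ∅.
Zane ∩ Ugo ∩ Elena ∩ Jun ∩ Zubin ∩ Yara ∩ Noa: ∅.
There is no time when everyone is free.
No common window is at least 60 minutes long.

none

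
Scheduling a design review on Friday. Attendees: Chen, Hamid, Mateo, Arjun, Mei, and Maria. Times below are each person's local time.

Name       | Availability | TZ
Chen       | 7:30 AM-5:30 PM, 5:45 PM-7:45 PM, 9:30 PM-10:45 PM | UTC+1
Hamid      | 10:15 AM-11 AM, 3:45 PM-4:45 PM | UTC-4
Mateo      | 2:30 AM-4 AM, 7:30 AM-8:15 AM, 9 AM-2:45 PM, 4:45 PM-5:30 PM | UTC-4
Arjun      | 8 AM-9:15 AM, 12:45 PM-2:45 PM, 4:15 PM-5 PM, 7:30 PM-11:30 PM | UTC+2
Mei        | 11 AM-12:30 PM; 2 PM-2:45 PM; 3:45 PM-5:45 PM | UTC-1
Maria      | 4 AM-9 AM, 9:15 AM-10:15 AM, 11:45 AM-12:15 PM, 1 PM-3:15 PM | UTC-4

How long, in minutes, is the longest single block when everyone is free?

0

Chen in UTC: 06:30-16:30, 16:45-18:45, 20:30-21:45 (subtract 1h to convert from UTC+1).
Hamid in UTC: 14:15-15:00, 19:45-20:45 (add 4h to convert from UTC-4).
Mateo in UTC: 06:30-08:00, 11:30-12:15, 13:00-18:45, 20:45-21:30 (add 4h to convert from UTC-4).
Arjun in UTC: 06:00-07:15, 10:45-12:45, 14:15-15:00, 17:30-21:30 (subtract 2h to convert from UTC+2).
Mei in UTC: 12:00-13:30, 15:00-15:45, 16:45-18:45 (add 1h to convert from UTC-1).
Maria in UTC: 08:00-13:00, 13:15-14:15, 15:45-16:15, 17:00-19:15 (add 4h to convert from UTC-4).
Chen ∩ Hamid: 14:15-15:00, 20:30-20:45.
Chen ∩ Hamid ∩ Mateo: 14:15-15:00.
Chen ∩ Hamid ∩ Mateo ∩ Arjun: 14:15-15:00.
Chen ∩ Hamid ∩ Mateo ∩ Arjun ∩ Mei: ∅.
Chen ∩ Hamid ∩ Mateo ∩ Arjun ∩ Mei ∩ Maria: ∅.
There is no time when everyone is free.
No common window exists, so the longest block is 0 minutes.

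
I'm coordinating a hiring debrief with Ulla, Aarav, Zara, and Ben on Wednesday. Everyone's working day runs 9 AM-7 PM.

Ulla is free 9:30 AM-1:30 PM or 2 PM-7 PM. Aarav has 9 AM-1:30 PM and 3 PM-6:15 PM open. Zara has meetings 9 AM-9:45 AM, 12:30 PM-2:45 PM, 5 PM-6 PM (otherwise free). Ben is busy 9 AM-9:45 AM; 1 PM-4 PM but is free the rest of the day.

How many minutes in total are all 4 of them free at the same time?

Ulla free: 09:30-13:30, 14:00-19:00.
Aarav free: 09:00-13:30, 15:00-18:15.
Zara free: 09:45-12:30, 14:45-17:00, 18:00-19:00 (invert busy blocks within the working day).
Ben free: 09:45-13:00, 16:00-19:00 (invert busy blocks within the working day).
Ulla ∩ Aarav: 09:30-13:30, 15:00-18:15.
Ulla ∩ Aarav ∩ Zara: 09:45-12:30, 15:00-17:00, 18:00-18:15.
Ulla ∩ Aarav ∩ Zara ∩ Ben: 09:45-12:30, 16:00-17:00, 18:00-18:15.
So the common availability across everyone is 09:45-12:30, 16:00-17:00, 18:00-18:15.
Summing the common windows: 165 + 60 + 15 = 240 minutes.

240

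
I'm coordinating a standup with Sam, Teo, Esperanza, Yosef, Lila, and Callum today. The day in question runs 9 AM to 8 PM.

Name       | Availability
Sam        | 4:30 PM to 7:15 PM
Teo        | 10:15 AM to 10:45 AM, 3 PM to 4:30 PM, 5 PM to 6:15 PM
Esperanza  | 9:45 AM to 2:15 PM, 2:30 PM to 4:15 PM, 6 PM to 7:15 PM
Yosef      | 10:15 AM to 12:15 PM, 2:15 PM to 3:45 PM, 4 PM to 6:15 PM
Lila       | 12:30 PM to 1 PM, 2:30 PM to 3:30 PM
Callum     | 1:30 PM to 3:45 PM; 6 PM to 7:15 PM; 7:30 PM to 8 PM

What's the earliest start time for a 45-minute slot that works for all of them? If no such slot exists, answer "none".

Sam ∩ Teo: 17:00-18:15.
Sam ∩ Teo ∩ Esperanza: 18:00-18:15.
Sam ∩ Teo ∩ Esperanza ∩ Yosef: 18:00-18:15.
Sam ∩ Teo ∩ Esperanza ∩ Yosef ∩ Lila: ∅.
Sam ∩ Teo ∩ Esperanza ∩ Yosef ∩ Lila ∩ Callum: ∅.
There is no time when everyone is free.
No common window is at least 45 minutes long.

none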